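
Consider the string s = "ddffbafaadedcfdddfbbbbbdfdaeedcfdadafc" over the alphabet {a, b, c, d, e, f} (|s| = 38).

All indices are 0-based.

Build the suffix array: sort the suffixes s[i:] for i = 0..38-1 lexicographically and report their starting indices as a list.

[7, 33, 8, 26, 5, 35, 4, 18, 19, 20, 21, 22, 37, 30, 12, 32, 25, 34, 29, 11, 14, 15, 0, 9, 16, 23, 1, 28, 10, 27, 6, 3, 17, 36, 31, 24, 13, 2]

rank | idx | suffix
   0 |   7 | aadedcfdddfbbbbbdfdaeedcfdadafc
   1 |  33 | adafc
   2 |   8 | adedcfdddfbbbbbdfdaeedcfdadafc
   3 |  26 | aeedcfdadafc
   4 |   5 | afaadedcfdddfbbbbbdfdaeedcfdadafc
   5 |  35 | afc
   6 |   4 | bafaadedcfdddfbbbbbdfdaeedcfdadafc
   7 |  18 | bbbbbdfdaeedcfdadafc
   8 |  19 | bbbbdfdaeedcfdadafc
   9 |  20 | bbbdfdaeedcfdadafc
  10 |  21 | bbdfdaeedcfdadafc
  11 |  22 | bdfdaeedcfdadafc
  12 |  37 | c
  13 |  30 | cfdadafc
  14 |  12 | cfdddfbbbbbdfdaeedcfdadafc
  15 |  32 | dadafc
  16 |  25 | daeedcfdadafc
  17 |  34 | dafc
  18 |  29 | dcfdadafc
  19 |  11 | dcfdddfbbbbbdfdaeedcfdadafc
  20 |  14 | dddfbbbbbdfdaeedcfdadafc
  21 |  15 | ddfbbbbbdfdaeedcfdadafc
  22 |   0 | ddffbafaadedcfdddfbbbbbdfdaeedcfdadafc
  23 |   9 | dedcfdddfbbbbbdfdaeedcfdadafc
  24 |  16 | dfbbbbbdfdaeedcfdadafc
  25 |  23 | dfdaeedcfdadafc
  26 |   1 | dffbafaadedcfdddfbbbbbdfdaeedcfdadafc
  27 |  28 | edcfdadafc
  28 |  10 | edcfdddfbbbbbdfdaeedcfdadafc
  29 |  27 | eedcfdadafc
  30 |   6 | faadedcfdddfbbbbbdfdaeedcfdadafc
  31 |   3 | fbafaadedcfdddfbbbbbdfdaeedcfdadafc
  32 |  17 | fbbbbbdfdaeedcfdadafc
  33 |  36 | fc
  34 |  31 | fdadafc
  35 |  24 | fdaeedcfdadafc
  36 |  13 | fdddfbbbbbdfdaeedcfdadafc
  37 |   2 | ffbafaadedcfdddfbbbbbdfdaeedcfdadafc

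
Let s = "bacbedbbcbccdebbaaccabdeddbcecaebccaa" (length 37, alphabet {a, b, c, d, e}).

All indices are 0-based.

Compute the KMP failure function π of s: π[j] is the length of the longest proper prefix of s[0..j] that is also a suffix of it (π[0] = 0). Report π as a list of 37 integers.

[0, 0, 0, 1, 0, 0, 1, 1, 0, 1, 0, 0, 0, 0, 1, 1, 2, 0, 0, 0, 0, 1, 0, 0, 0, 0, 1, 0, 0, 0, 0, 0, 1, 0, 0, 0, 0]

π[0] = 0
j=1 s[j]='a': π[1]=0 (border '')
j=2 s[j]='c': π[2]=0 (border '')
j=3 s[j]='b': π[3]=1 (border 'b')
j=4 s[j]='e': k: 1→0; π[4]=0 (border '')
j=5 s[j]='d': π[5]=0 (border '')
j=6 s[j]='b': π[6]=1 (border 'b')
j=7 s[j]='b': k: 1→0; π[7]=1 (border 'b')
j=8 s[j]='c': k: 1→0; π[8]=0 (border '')
j=9 s[j]='b': π[9]=1 (border 'b')
j=10 s[j]='c': k: 1→0; π[10]=0 (border '')
j=11 s[j]='c': π[11]=0 (border '')
j=12 s[j]='d': π[12]=0 (border '')
j=13 s[j]='e': π[13]=0 (border '')
j=14 s[j]='b': π[14]=1 (border 'b')
j=15 s[j]='b': k: 1→0; π[15]=1 (border 'b')
j=16 s[j]='a': π[16]=2 (border 'ba')
j=17 s[j]='a': k: 2→0; π[17]=0 (border '')
j=18 s[j]='c': π[18]=0 (border '')
j=19 s[j]='c': π[19]=0 (border '')
j=20 s[j]='a': π[20]=0 (border '')
j=21 s[j]='b': π[21]=1 (border 'b')
j=22 s[j]='d': k: 1→0; π[22]=0 (border '')
j=23 s[j]='e': π[23]=0 (border '')
j=24 s[j]='d': π[24]=0 (border '')
j=25 s[j]='d': π[25]=0 (border '')
j=26 s[j]='b': π[26]=1 (border 'b')
j=27 s[j]='c': k: 1→0; π[27]=0 (border '')
j=28 s[j]='e': π[28]=0 (border '')
j=29 s[j]='c': π[29]=0 (border '')
j=30 s[j]='a': π[30]=0 (border '')
j=31 s[j]='e': π[31]=0 (border '')
j=32 s[j]='b': π[32]=1 (border 'b')
j=33 s[j]='c': k: 1→0; π[33]=0 (border '')
j=34 s[j]='c': π[34]=0 (border '')
j=35 s[j]='a': π[35]=0 (border '')
j=36 s[j]='a': π[36]=0 (border '')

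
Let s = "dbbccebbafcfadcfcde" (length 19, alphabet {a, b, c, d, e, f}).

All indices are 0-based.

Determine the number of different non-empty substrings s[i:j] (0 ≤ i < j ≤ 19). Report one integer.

sorted suffixes:
  #0 SA[0]=12  'adcfcde'
  #1 SA[1]=8  'afcfadcfcde'
  #2 SA[2]=7  'bafcfadcfcde'
  #3 SA[3]=6  'bbafcfadcfcde'
  #4 SA[4]=1  'bbccebbafcfadcfcde'
  #5 SA[5]=2  'bccebbafcfadcfcde'
  #6 SA[6]=3  'ccebbafcfadcfcde'
  #7 SA[7]=16  'cde'
  #8 SA[8]=4  'cebbafcfadcfcde'
  #9 SA[9]=10  'cfadcfcde'
  #10 SA[10]=14  'cfcde'
  #11 SA[11]=0  'dbbccebbafcfadcfcde'
  #12 SA[12]=13  'dcfcde'
  #13 SA[13]=17  'de'
  #14 SA[14]=18  'e'
  #15 SA[15]=5  'ebbafcfadcfcde'
  #16 SA[16]=11  'fadcfcde'
  #17 SA[17]=15  'fcde'
  #18 SA[18]=9  'fcfadcfcde'

SA = [12, 8, 7, 6, 1, 2, 3, 16, 4, 10, 14, 0, 13, 17, 18, 5, 11, 15, 9]
[i] adj suffixes → lcp
  [1] 12/8 → 1 ('a')
  [2] 8/7 → 0 ('')
  [3] 7/6 → 1 ('b')
  [4] 6/1 → 2 ('bb')
  [5] 1/2 → 1 ('b')
  [6] 2/3 → 0 ('')
  [7] 3/16 → 1 ('c')
  [8] 16/4 → 1 ('c')
  [9] 4/10 → 1 ('c')
  [10] 10/14 → 2 ('cf')
  [11] 14/0 → 0 ('')
  [12] 0/13 → 1 ('d')
  [13] 13/17 → 1 ('d')
  [14] 17/18 → 0 ('')
  [15] 18/5 → 1 ('e')
  [16] 5/11 → 0 ('')
  [17] 11/15 → 1 ('f')
  [18] 15/9 → 2 ('fc')

n(n+1)/2 = 19·20/2 = 190
Σ LCP = 0 + 1 + 0 + 1 + 2 + 1 + 0 + 1 + 1 + 1 + 2 + 0 + 1 + 1 + 0 + 1 + 0 + 1 + 2 = 16
distinct = 190 − 16 = 174

174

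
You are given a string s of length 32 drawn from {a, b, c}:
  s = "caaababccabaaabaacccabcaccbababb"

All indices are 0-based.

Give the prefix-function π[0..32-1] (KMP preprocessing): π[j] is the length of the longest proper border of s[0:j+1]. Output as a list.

π[0] = 0
j=1 s[j]='a': π[1]=0 (border '')
j=2 s[j]='a': π[2]=0 (border '')
j=3 s[j]='a': π[3]=0 (border '')
j=4 s[j]='b': π[4]=0 (border '')
j=5 s[j]='a': π[5]=0 (border '')
j=6 s[j]='b': π[6]=0 (border '')
j=7 s[j]='c': π[7]=1 (border 'c')
j=8 s[j]='c': k: 1→0; π[8]=1 (border 'c')
j=9 s[j]='a': π[9]=2 (border 'ca')
j=10 s[j]='b': k: 2→0; π[10]=0 (border '')
j=11 s[j]='a': π[11]=0 (border '')
j=12 s[j]='a': π[12]=0 (border '')
j=13 s[j]='a': π[13]=0 (border '')
j=14 s[j]='b': π[14]=0 (border '')
j=15 s[j]='a': π[15]=0 (border '')
j=16 s[j]='a': π[16]=0 (border '')
j=17 s[j]='c': π[17]=1 (border 'c')
j=18 s[j]='c': k: 1→0; π[18]=1 (border 'c')
j=19 s[j]='c': k: 1→0; π[19]=1 (border 'c')
j=20 s[j]='a': π[20]=2 (border 'ca')
j=21 s[j]='b': k: 2→0; π[21]=0 (border '')
j=22 s[j]='c': π[22]=1 (border 'c')
j=23 s[j]='a': π[23]=2 (border 'ca')
j=24 s[j]='c': k: 2→0; π[24]=1 (border 'c')
j=25 s[j]='c': k: 1→0; π[25]=1 (border 'c')
j=26 s[j]='b': k: 1→0; π[26]=0 (border '')
j=27 s[j]='a': π[27]=0 (border '')
j=28 s[j]='b': π[28]=0 (border '')
j=29 s[j]='a': π[29]=0 (border '')
j=30 s[j]='b': π[30]=0 (border '')
j=31 s[j]='b': π[31]=0 (border '')

[0, 0, 0, 0, 0, 0, 0, 1, 1, 2, 0, 0, 0, 0, 0, 0, 0, 1, 1, 1, 2, 0, 1, 2, 1, 1, 0, 0, 0, 0, 0, 0]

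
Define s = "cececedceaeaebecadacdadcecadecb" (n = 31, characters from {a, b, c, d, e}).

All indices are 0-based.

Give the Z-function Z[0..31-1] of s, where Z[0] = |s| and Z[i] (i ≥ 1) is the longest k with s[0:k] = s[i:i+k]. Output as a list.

[31, 0, 4, 0, 2, 0, 0, 2, 0, 0, 0, 0, 0, 0, 0, 1, 0, 0, 0, 1, 0, 0, 0, 3, 0, 1, 0, 0, 0, 1, 0]

Z[0]=31
i=1: outside box; Z[1]=0
i=2: outside box; Z[2]=4 grow→box=[2,6)
i=3: min(r-i=3, Z[1]=0)=0; Z[3]=0
i=4: min(r-i=2, Z[2]=4)=2; Z[4]=2
i=5: min(r-i=1, Z[3]=0)=0; Z[5]=0
i=6: outside box; Z[6]=0
i=7: outside box; Z[7]=2 grow→box=[7,9)
i=8: min(r-i=1, Z[1]=0)=0; Z[8]=0
i=9: outside box; Z[9]=0
i=10: outside box; Z[10]=0
i=11: outside box; Z[11]=0
i=12: outside box; Z[12]=0
i=13: outside box; Z[13]=0
i=14: outside box; Z[14]=0
i=15: outside box; Z[15]=1 grow→box=[15,16)
i=16: outside box; Z[16]=0
i=17: outside box; Z[17]=0
i=18: outside box; Z[18]=0
i=19: outside box; Z[19]=1 grow→box=[19,20)
i=20: outside box; Z[20]=0
i=21: outside box; Z[21]=0
i=22: outside box; Z[22]=0
i=23: outside box; Z[23]=3 grow→box=[23,26)
i=24: min(r-i=2, Z[1]=0)=0; Z[24]=0
i=25: min(r-i=1, Z[2]=4)=1; Z[25]=1
i=26: outside box; Z[26]=0
i=27: outside box; Z[27]=0
i=28: outside box; Z[28]=0
i=29: outside box; Z[29]=1 grow→box=[29,30)
i=30: outside box; Z[30]=0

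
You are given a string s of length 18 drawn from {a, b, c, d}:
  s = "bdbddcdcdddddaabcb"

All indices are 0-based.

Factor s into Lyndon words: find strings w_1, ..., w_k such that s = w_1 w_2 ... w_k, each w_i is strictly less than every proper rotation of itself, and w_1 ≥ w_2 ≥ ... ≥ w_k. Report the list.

emit factor 1: 'bdbddcdcddddd' (i=0, period=13)
emit factor 2: 'aabcb' (i=13, period=5)

["bdbddcdcddddd", "aabcb"]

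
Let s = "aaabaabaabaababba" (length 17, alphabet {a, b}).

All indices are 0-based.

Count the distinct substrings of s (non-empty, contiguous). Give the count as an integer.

rank→(start, suffix):
  0 → (16, 'a')
  1 → (0, 'aaabaabaabaababba')
  2 → (1, 'aabaabaabaababba')
  3 → (4, 'aabaabaababba')
  4 → (7, 'aabaababba')
  5 → (10, 'aababba')
  6 → (2, 'abaabaabaababba')
  7 → (5, 'abaabaababba')
  8 → (8, 'abaababba')
  9 → (11, 'ababba')
  10 → (13, 'abba')
  11 → (15, 'ba')
  12 → (3, 'baabaabaababba')
  13 → (6, 'baabaababba')
  14 → (9, 'baababba')
  15 → (12, 'babba')
  16 → (14, 'bba')

SA = [16, 0, 1, 4, 7, 10, 2, 5, 8, 11, 13, 15, 3, 6, 9, 12, 14]
[i] adj suffixes → lcp
  [1] 16/0 → 1 ('a')
  [2] 0/1 → 2 ('aa')
  [3] 1/4 → 10 ('aabaabaaba')
  [4] 4/7 → 7 ('aabaaba')
  [5] 7/10 → 4 ('aaba')
  [6] 10/2 → 1 ('a')
  [7] 2/5 → 9 ('abaabaaba')
  [8] 5/8 → 6 ('abaaba')
  [9] 8/11 → 3 ('aba')
  [10] 11/13 → 2 ('ab')
  [11] 13/15 → 0 ('')
  [12] 15/3 → 2 ('ba')
  [13] 3/6 → 8 ('baabaaba')
  [14] 6/9 → 5 ('baaba')
  [15] 9/12 → 2 ('ba')
  [16] 12/14 → 1 ('b')

n(n+1)/2 = 17·18/2 = 153
Σ LCP = 0 + 1 + 2 + 10 + 7 + 4 + 1 + 9 + 6 + 3 + 2 + 0 + 2 + 8 + 5 + 2 + 1 = 63
distinct = 153 − 63 = 90

90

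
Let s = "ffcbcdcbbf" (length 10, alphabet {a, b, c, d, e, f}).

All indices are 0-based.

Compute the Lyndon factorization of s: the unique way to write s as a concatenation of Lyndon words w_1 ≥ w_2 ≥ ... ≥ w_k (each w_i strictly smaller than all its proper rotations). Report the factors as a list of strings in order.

["f", "f", "c", "bcdc", "bbf"]

emit factor 1: 'f' (i=0, period=1)
emit factor 2: 'f' (i=1, period=1)
emit factor 3: 'c' (i=2, period=1)
emit factor 4: 'bcdc' (i=3, period=4)
emit factor 5: 'bbf' (i=7, period=3)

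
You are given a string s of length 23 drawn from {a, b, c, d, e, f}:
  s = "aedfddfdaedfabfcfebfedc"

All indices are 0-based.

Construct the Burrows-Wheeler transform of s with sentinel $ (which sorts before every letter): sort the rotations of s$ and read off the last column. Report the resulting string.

rank  rotation                  last
    0  $aedfddfdaedfabfcfebfedc  c
    1  abfcfebfedc$aedfddfdaedf  f
    2  aedfabfcfebfedc$aedfddfd  d
    3  aedfddfdaedfabfcfebfedc$  $
    4  bfcfebfedc$aedfddfdaedfa  a
    5  bfedc$aedfddfdaedfabfcfe  e
    6  c$aedfddfdaedfabfcfebfed  d
    7  cfebfedc$aedfddfdaedfabf  f
    8  daedfabfcfebfedc$aedfddf  f
    9  dc$aedfddfdaedfabfcfebfe  e
   10  ddfdaedfabfcfebfedc$aedf  f
   11  dfabfcfebfedc$aedfddfdae  e
   12  dfdaedfabfcfebfedc$aedfd  d
   13  dfddfdaedfabfcfebfedc$ae  e
   14  ebfedc$aedfddfdaedfabfcf  f
   15  edc$aedfddfdaedfabfcfebf  f
   16  edfabfcfebfedc$aedfddfda  a
   17  edfddfdaedfabfcfebfedc$a  a
   18  fabfcfebfedc$aedfddfdaed  d
   19  fcfebfedc$aedfddfdaedfab  b
   20  fdaedfabfcfebfedc$aedfdd  d
   21  fddfdaedfabfcfebfedc$aed  d
   22  febfedc$aedfddfdaedfabfc  c
   23  fedc$aedfddfdaedfabfcfeb  b

cfd$aedffefedeffaadbddcb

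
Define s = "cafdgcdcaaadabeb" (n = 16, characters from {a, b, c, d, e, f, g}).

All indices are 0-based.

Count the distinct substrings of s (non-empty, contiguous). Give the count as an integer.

125

sorted suffixes:
  #0 SA[0]=8  'aaadabeb'
  #1 SA[1]=9  'aadabeb'
  #2 SA[2]=12  'abeb'
  #3 SA[3]=10  'adabeb'
  #4 SA[4]=1  'afdgcdcaaadabeb'
  #5 SA[5]=15  'b'
  #6 SA[6]=13  'beb'
  #7 SA[7]=7  'caaadabeb'
  #8 SA[8]=0  'cafdgcdcaaadabeb'
  #9 SA[9]=5  'cdcaaadabeb'
  #10 SA[10]=11  'dabeb'
  #11 SA[11]=6  'dcaaadabeb'
  #12 SA[12]=3  'dgcdcaaadabeb'
  #13 SA[13]=14  'eb'
  #14 SA[14]=2  'fdgcdcaaadabeb'
  #15 SA[15]=4  'gcdcaaadabeb'

SA = [8, 9, 12, 10, 1, 15, 13, 7, 0, 5, 11, 6, 3, 14, 2, 4]
i: (SA[i-1],SA[i]) lcp shared
  1: (8,9) 2 'aa'
  2: (9,12) 1 'a'
  3: (12,10) 1 'a'
  4: (10,1) 1 'a'
  5: (1,15) 0 ''
  6: (15,13) 1 'b'
  7: (13,7) 0 ''
  8: (7,0) 2 'ca'
  9: (0,5) 1 'c'
  10: (5,11) 0 ''
  11: (11,6) 1 'd'
  12: (6,3) 1 'd'
  13: (3,14) 0 ''
  14: (14,2) 0 ''
  15: (2,4) 0 ''

n(n+1)/2 = 16·17/2 = 136
Σ LCP = 0 + 2 + 1 + 1 + 1 + 0 + 1 + 0 + 2 + 1 + 0 + 1 + 1 + 0 + 0 + 0 = 11
distinct = 136 − 11 = 125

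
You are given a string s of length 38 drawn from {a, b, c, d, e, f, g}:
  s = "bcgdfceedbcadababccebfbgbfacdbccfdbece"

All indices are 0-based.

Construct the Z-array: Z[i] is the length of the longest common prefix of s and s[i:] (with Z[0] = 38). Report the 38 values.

[38, 0, 0, 0, 0, 0, 0, 0, 0, 2, 0, 0, 0, 0, 1, 0, 2, 0, 0, 0, 1, 0, 1, 0, 1, 0, 0, 0, 0, 2, 0, 0, 0, 0, 1, 0, 0, 0]

Z[0]=38
i=1: fresh scan; Z[1]=0
i=2: fresh scan; Z[2]=0
i=3: fresh scan; Z[3]=0
i=4: fresh scan; Z[4]=0
i=5: fresh scan; Z[5]=0
i=6: fresh scan; Z[6]=0
i=7: fresh scan; Z[7]=0
i=8: fresh scan; Z[8]=0
i=9: fresh scan; Z[9]=2 extend→box=[9,11)
i=10: min(r-i=1, Z[1]=0)=0; Z[10]=0
i=11: fresh scan; Z[11]=0
i=12: fresh scan; Z[12]=0
i=13: fresh scan; Z[13]=0
i=14: fresh scan; Z[14]=1 extend→box=[14,15)
i=15: fresh scan; Z[15]=0
i=16: fresh scan; Z[16]=2 extend→box=[16,18)
i=17: min(r-i=1, Z[1]=0)=0; Z[17]=0
i=18: fresh scan; Z[18]=0
i=19: fresh scan; Z[19]=0
i=20: fresh scan; Z[20]=1 extend→box=[20,21)
i=21: fresh scan; Z[21]=0
i=22: fresh scan; Z[22]=1 extend→box=[22,23)
i=23: fresh scan; Z[23]=0
i=24: fresh scan; Z[24]=1 extend→box=[24,25)
i=25: fresh scan; Z[25]=0
i=26: fresh scan; Z[26]=0
i=27: fresh scan; Z[27]=0
i=28: fresh scan; Z[28]=0
i=29: fresh scan; Z[29]=2 extend→box=[29,31)
i=30: min(r-i=1, Z[1]=0)=0; Z[30]=0
i=31: fresh scan; Z[31]=0
i=32: fresh scan; Z[32]=0
i=33: fresh scan; Z[33]=0
i=34: fresh scan; Z[34]=1 extend→box=[34,35)
i=35: fresh scan; Z[35]=0
i=36: fresh scan; Z[36]=0
i=37: fresh scan; Z[37]=0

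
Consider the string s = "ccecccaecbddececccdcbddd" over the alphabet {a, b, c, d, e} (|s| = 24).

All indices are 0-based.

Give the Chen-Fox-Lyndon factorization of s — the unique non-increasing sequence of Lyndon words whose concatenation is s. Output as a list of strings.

emit factor 1: 'cce' (i=0, period=3)
emit factor 2: 'c' (i=3, period=1)
emit factor 3: 'c' (i=4, period=1)
emit factor 4: 'c' (i=5, period=1)
emit factor 5: 'aecbddececccdcbddd' (i=6, period=18)

["cce", "c", "c", "c", "aecbddececccdcbddd"]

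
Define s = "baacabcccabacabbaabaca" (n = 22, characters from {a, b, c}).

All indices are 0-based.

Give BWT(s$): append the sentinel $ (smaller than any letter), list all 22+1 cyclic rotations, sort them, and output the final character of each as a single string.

rank  rotation                 last
    0  $baacabcccabacabbaabaca  a
    1  a$baacabcccabacabbaabac  c
    2  aabaca$baacabcccabacabb  b
    3  aacabcccabacabbaabaca$b  b
    4  abaca$baacabcccabacabba  a
    5  abacabbaabaca$baacabccc  c
    6  abbaabaca$baacabcccabac  c
    7  abcccabacabbaabaca$baac  c
    8  aca$baacabcccabacabbaab  b
    9  acabbaabaca$baacabcccab  b
   10  acabcccabacabbaabaca$ba  a
   11  baabaca$baacabcccabacab  b
   12  baacabcccabacabbaabaca$  $
   13  baca$baacabcccabacabbaa  a
   14  bacabbaabaca$baacabccca  a
   15  bbaabaca$baacabcccabaca  a
   16  bcccabacabbaabaca$baaca  a
   17  ca$baacabcccabacabbaaba  a
   18  cabacabbaabaca$baacabcc  c
   19  cabbaabaca$baacabcccaba  a
   20  cabcccabacabbaabaca$baa  a
   21  ccabacabbaabaca$baacabc  c
   22  cccabacabbaabaca$baacab  b

acbbacccbbab$aaaaacaacb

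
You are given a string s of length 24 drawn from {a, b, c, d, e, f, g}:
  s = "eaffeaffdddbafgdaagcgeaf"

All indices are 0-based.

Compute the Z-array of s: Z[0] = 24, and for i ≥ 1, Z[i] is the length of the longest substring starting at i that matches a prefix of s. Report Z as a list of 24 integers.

[24, 0, 0, 0, 4, 0, 0, 0, 0, 0, 0, 0, 0, 0, 0, 0, 0, 0, 0, 0, 0, 3, 0, 0]

Z[0]=24
i=1: outside box; Z[1]=0
i=2: outside box; Z[2]=0
i=3: outside box; Z[3]=0
i=4: outside box; Z[4]=4 grow→box=[4,8)
i=5: min(r-i=3, Z[1]=0)=0; Z[5]=0
i=6: min(r-i=2, Z[2]=0)=0; Z[6]=0
i=7: min(r-i=1, Z[3]=0)=0; Z[7]=0
i=8: outside box; Z[8]=0
i=9: outside box; Z[9]=0
i=10: outside box; Z[10]=0
i=11: outside box; Z[11]=0
i=12: outside box; Z[12]=0
i=13: outside box; Z[13]=0
i=14: outside box; Z[14]=0
i=15: outside box; Z[15]=0
i=16: outside box; Z[16]=0
i=17: outside box; Z[17]=0
i=18: outside box; Z[18]=0
i=19: outside box; Z[19]=0
i=20: outside box; Z[20]=0
i=21: outside box; Z[21]=3 grow→box=[21,24)
i=22: min(r-i=2, Z[1]=0)=0; Z[22]=0
i=23: min(r-i=1, Z[2]=0)=0; Z[23]=0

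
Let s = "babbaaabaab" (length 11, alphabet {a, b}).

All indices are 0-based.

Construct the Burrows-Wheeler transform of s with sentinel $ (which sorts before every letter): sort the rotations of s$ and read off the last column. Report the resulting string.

bbbaaababa$a

rank  rotation      last
    0  $babbaaabaab  b
    1  aaabaab$babb  b
    2  aab$babbaaab  b
    3  aabaab$babba  a
    4  ab$babbaaaba  a
    5  abaab$babbaa  a
    6  abbaaabaab$b  b
    7  b$babbaaabaa  a
    8  baaabaab$bab  b
    9  baab$babbaaa  a
   10  babbaaabaab$  $
   11  bbaaabaab$ba  a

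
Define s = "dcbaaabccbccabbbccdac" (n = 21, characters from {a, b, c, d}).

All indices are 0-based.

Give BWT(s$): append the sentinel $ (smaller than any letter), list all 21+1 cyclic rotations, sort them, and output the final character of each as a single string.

cbacadcabcabacdcbbbcc$

rank  rotation                last
    0  $dcbaaabccbccabbbccdac  c
    1  aaabccbccabbbccdac$dcb  b
    2  aabccbccabbbccdac$dcba  a
    3  abbbccdac$dcbaaabccbcc  c
    4  abccbccabbbccdac$dcbaa  a
    5  ac$dcbaaabccbccabbbccd  d
    6  baaabccbccabbbccdac$dc  c
    7  bbbccdac$dcbaaabccbcca  a
    8  bbccdac$dcbaaabccbccab  b
    9  bccabbbccdac$dcbaaabcc  c
   10  bccbccabbbccdac$dcbaaa  a
   11  bccdac$dcbaaabccbccabb  b
   12  c$dcbaaabccbccabbbccda  a
   13  cabbbccdac$dcbaaabccbc  c
   14  cbaaabccbccabbbccdac$d  d
   15  cbccabbbccdac$dcbaaabc  c
   16  ccabbbccdac$dcbaaabccb  b
   17  ccbccabbbccdac$dcbaaab  b
   18  ccdac$dcbaaabccbccabbb  b
   19  cdac$dcbaaabccbccabbbc  c
   20  dac$dcbaaabccbccabbbcc  c
   21  dcbaaabccbccabbbccdac$  $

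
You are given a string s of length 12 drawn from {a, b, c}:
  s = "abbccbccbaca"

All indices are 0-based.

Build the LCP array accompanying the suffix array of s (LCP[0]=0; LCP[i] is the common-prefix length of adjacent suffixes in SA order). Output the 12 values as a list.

rank | idx | suffix
   0 |  11 | a
   1 |   0 | abbccbccbaca
   2 |   9 | aca
   3 |   8 | baca
   4 |   1 | bbccbccbaca
   5 |   5 | bccbaca
   6 |   2 | bccbccbaca
   7 |  10 | ca
   8 |   7 | cbaca
   9 |   4 | cbccbaca
  10 |   6 | ccbaca
  11 |   3 | ccbccbaca

SA = [11, 0, 9, 8, 1, 5, 2, 10, 7, 4, 6, 3]
[i] adj suffixes → lcp
  [1] 11/0 → 1 ('a')
  [2] 0/9 → 1 ('a')
  [3] 9/8 → 0 ('')
  [4] 8/1 → 1 ('b')
  [5] 1/5 → 1 ('b')
  [6] 5/2 → 4 ('bccb')
  [7] 2/10 → 0 ('')
  [8] 10/7 → 1 ('c')
  [9] 7/4 → 2 ('cb')
  [10] 4/6 → 1 ('c')
  [11] 6/3 → 3 ('ccb')

[0, 1, 1, 0, 1, 1, 4, 0, 1, 2, 1, 3]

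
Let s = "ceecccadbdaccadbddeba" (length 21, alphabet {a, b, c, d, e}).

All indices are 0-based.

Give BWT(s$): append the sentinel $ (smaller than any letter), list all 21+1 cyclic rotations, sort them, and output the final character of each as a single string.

rank  rotation                last
    0  $ceecccadbdaccadbddeba  a
    1  a$ceecccadbdaccadbddeb  b
    2  accadbddeba$ceecccadbd  d
    3  adbdaccadbddeba$ceeccc  c
    4  adbddeba$ceecccadbdacc  c
    5  ba$ceecccadbdaccadbdde  e
    6  bdaccadbddeba$ceecccad  d
    7  bddeba$ceecccadbdaccad  d
    8  cadbdaccadbddeba$ceecc  c
    9  cadbddeba$ceecccadbdac  c
   10  ccadbdaccadbddeba$ceec  c
   11  ccadbddeba$ceecccadbda  a
   12  cccadbdaccadbddeba$cee  e
   13  ceecccadbdaccadbddeba$  $
   14  daccadbddeba$ceecccadb  b
   15  dbdaccadbddeba$ceeccca  a
   16  dbddeba$ceecccadbdacca  a
   17  ddeba$ceecccadbdaccadb  b
   18  deba$ceecccadbdaccadbd  d
   19  eba$ceecccadbdaccadbdd  d
   20  ecccadbdaccadbddeba$ce  e
   21  eecccadbdaccadbddeba$c  c

abdcceddcccae$baabddec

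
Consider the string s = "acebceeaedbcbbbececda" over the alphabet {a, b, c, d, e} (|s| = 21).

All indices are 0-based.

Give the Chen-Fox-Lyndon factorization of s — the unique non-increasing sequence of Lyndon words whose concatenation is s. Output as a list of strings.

emit factor 1: 'acebceeaedbcbbbececd' (i=0, period=20)
emit factor 2: 'a' (i=20, period=1)

["acebceeaedbcbbbececd", "a"]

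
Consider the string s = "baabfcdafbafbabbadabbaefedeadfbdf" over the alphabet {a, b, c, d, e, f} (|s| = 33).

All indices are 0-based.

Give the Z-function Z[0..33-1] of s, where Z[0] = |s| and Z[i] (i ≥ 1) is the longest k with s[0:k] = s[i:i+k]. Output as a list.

Z[0]=33
i=1: i≥r, start 0; Z[1]=0
i=2: i≥r, start 0; Z[2]=0
i=3: i≥r, start 0; Z[3]=1 extend→box=[3,4)
i=4: i≥r, start 0; Z[4]=0
i=5: i≥r, start 0; Z[5]=0
i=6: i≥r, start 0; Z[6]=0
i=7: i≥r, start 0; Z[7]=0
i=8: i≥r, start 0; Z[8]=0
i=9: i≥r, start 0; Z[9]=2 extend→box=[9,11)
i=10: min(r-i=1, Z[1]=0)=0; Z[10]=0
i=11: i≥r, start 0; Z[11]=0
i=12: i≥r, start 0; Z[12]=2 extend→box=[12,14)
i=13: min(r-i=1, Z[1]=0)=0; Z[13]=0
i=14: i≥r, start 0; Z[14]=1 extend→box=[14,15)
i=15: i≥r, start 0; Z[15]=2 extend→box=[15,17)
i=16: min(r-i=1, Z[1]=0)=0; Z[16]=0
i=17: i≥r, start 0; Z[17]=0
i=18: i≥r, start 0; Z[18]=0
i=19: i≥r, start 0; Z[19]=1 extend→box=[19,20)
i=20: i≥r, start 0; Z[20]=2 extend→box=[20,22)
i=21: min(r-i=1, Z[1]=0)=0; Z[21]=0
i=22: i≥r, start 0; Z[22]=0
i=23: i≥r, start 0; Z[23]=0
i=24: i≥r, start 0; Z[24]=0
i=25: i≥r, start 0; Z[25]=0
i=26: i≥r, start 0; Z[26]=0
i=27: i≥r, start 0; Z[27]=0
i=28: i≥r, start 0; Z[28]=0
i=29: i≥r, start 0; Z[29]=0
i=30: i≥r, start 0; Z[30]=1 extend→box=[30,31)
i=31: i≥r, start 0; Z[31]=0
i=32: i≥r, start 0; Z[32]=0

[33, 0, 0, 1, 0, 0, 0, 0, 0, 2, 0, 0, 2, 0, 1, 2, 0, 0, 0, 1, 2, 0, 0, 0, 0, 0, 0, 0, 0, 0, 1, 0, 0]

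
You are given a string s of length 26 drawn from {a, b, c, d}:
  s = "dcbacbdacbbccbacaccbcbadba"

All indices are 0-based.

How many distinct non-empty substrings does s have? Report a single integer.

310

rank | idx | suffix
   0 |  25 | a
   1 |  14 | acaccbcbadba
   2 |   7 | acbbccbacaccbcbadba
   3 |   3 | acbdacbbccbacaccbcbadba
   4 |  16 | accbcbadba
   5 |  22 | adba
   6 |  24 | ba
   7 |  13 | bacaccbcbadba
   8 |   2 | bacbdacbbccbacaccbcbadba
   9 |  21 | badba
  10 |   9 | bbccbacaccbcbadba
  11 |  19 | bcbadba
  12 |  10 | bccbacaccbcbadba
  13 |   5 | bdacbbccbacaccbcbadba
  14 |  15 | caccbcbadba
  15 |  12 | cbacaccbcbadba
  16 |   1 | cbacbdacbbccbacaccbcbadba
  17 |  20 | cbadba
  18 |   8 | cbbccbacaccbcbadba
  19 |  18 | cbcbadba
  20 |   4 | cbdacbbccbacaccbcbadba
  21 |  11 | ccbacaccbcbadba
  22 |  17 | ccbcbadba
  23 |   6 | dacbbccbacaccbcbadba
  24 |  23 | dba
  25 |   0 | dcbacbdacbbccbacaccbcbadba

SA = [25, 14, 7, 3, 16, 22, 24, 13, 2, 21, 9, 19, 10, 5, 15, 12, 1, 20, 8, 18, 4, 11, 17, 6, 23, 0]
i: (SA[i-1],SA[i]) lcp shared
  1: (25,14) 1 'a'
  2: (14,7) 2 'ac'
  3: (7,3) 3 'acb'
  4: (3,16) 2 'ac'
  5: (16,22) 1 'a'
  6: (22,24) 0 ''
  7: (24,13) 2 'ba'
  8: (13,2) 3 'bac'
  9: (2,21) 2 'ba'
  10: (21,9) 1 'b'
  11: (9,19) 1 'b'
  12: (19,10) 2 'bc'
  13: (10,5) 1 'b'
  14: (5,15) 0 ''
  15: (15,12) 1 'c'
  16: (12,1) 4 'cbac'
  17: (1,20) 3 'cba'
  18: (20,8) 2 'cb'
  19: (8,18) 2 'cb'
  20: (18,4) 2 'cb'
  21: (4,11) 1 'c'
  22: (11,17) 3 'ccb'
  23: (17,6) 0 ''
  24: (6,23) 1 'd'
  25: (23,0) 1 'd'

n(n+1)/2 = 26·27/2 = 351
Σ LCP = 0 + 1 + 2 + 3 + 2 + 1 + 0 + 2 + 3 + 2 + 1 + 1 + 2 + 1 + 0 + 1 + 4 + 3 + 2 + 2 + 2 + 1 + 3 + 0 + 1 + 1 = 41
distinct = 351 − 41 = 310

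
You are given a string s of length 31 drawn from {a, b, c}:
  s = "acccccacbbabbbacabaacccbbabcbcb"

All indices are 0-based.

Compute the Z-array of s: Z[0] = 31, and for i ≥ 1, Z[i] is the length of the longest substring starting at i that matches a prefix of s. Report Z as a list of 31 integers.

[31, 0, 0, 0, 0, 0, 2, 0, 0, 0, 1, 0, 0, 0, 2, 0, 1, 0, 1, 4, 0, 0, 0, 0, 0, 1, 0, 0, 0, 0, 0]

Z[0]=31
i=1: i≥r, start 0; Z[1]=0
i=2: i≥r, start 0; Z[2]=0
i=3: i≥r, start 0; Z[3]=0
i=4: i≥r, start 0; Z[4]=0
i=5: i≥r, start 0; Z[5]=0
i=6: i≥r, start 0; Z[6]=2 scan→box=[6,8)
i=7: min(r-i=1, Z[1]=0)=0; Z[7]=0
i=8: i≥r, start 0; Z[8]=0
i=9: i≥r, start 0; Z[9]=0
i=10: i≥r, start 0; Z[10]=1 scan→box=[10,11)
i=11: i≥r, start 0; Z[11]=0
i=12: i≥r, start 0; Z[12]=0
i=13: i≥r, start 0; Z[13]=0
i=14: i≥r, start 0; Z[14]=2 scan→box=[14,16)
i=15: min(r-i=1, Z[1]=0)=0; Z[15]=0
i=16: i≥r, start 0; Z[16]=1 scan→box=[16,17)
i=17: i≥r, start 0; Z[17]=0
i=18: i≥r, start 0; Z[18]=1 scan→box=[18,19)
i=19: i≥r, start 0; Z[19]=4 scan→box=[19,23)
i=20: min(r-i=3, Z[1]=0)=0; Z[20]=0
i=21: min(r-i=2, Z[2]=0)=0; Z[21]=0
i=22: min(r-i=1, Z[3]=0)=0; Z[22]=0
i=23: i≥r, start 0; Z[23]=0
i=24: i≥r, start 0; Z[24]=0
i=25: i≥r, start 0; Z[25]=1 scan→box=[25,26)
i=26: i≥r, start 0; Z[26]=0
i=27: i≥r, start 0; Z[27]=0
i=28: i≥r, start 0; Z[28]=0
i=29: i≥r, start 0; Z[29]=0
i=30: i≥r, start 0; Z[30]=0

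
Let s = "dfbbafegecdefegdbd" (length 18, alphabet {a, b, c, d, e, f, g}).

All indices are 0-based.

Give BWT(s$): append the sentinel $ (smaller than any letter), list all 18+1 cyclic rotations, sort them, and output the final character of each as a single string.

dbbfdebgc$gdffdeaee

rank  rotation             last
    0  $dfbbafegecdefegdbd  d
    1  afegecdefegdbd$dfbb  b
    2  bafegecdefegdbd$dfb  b
    3  bbafegecdefegdbd$df  f
    4  bd$dfbbafegecdefegd  d
    5  cdefegdbd$dfbbafege  e
    6  d$dfbbafegecdefegdb  b
    7  dbd$dfbbafegecdefeg  g
    8  defegdbd$dfbbafegec  c
    9  dfbbafegecdefegdbd$  $
   10  ecdefegdbd$dfbbafeg  g
   11  efegdbd$dfbbafegecd  d
   12  egdbd$dfbbafegecdef  f
   13  egecdefegdbd$dfbbaf  f
   14  fbbafegecdefegdbd$d  d
   15  fegdbd$dfbbafegecde  e
   16  fegecdefegdbd$dfbba  a
   17  gdbd$dfbbafegecdefe  e
   18  gecdefegdbd$dfbbafe  e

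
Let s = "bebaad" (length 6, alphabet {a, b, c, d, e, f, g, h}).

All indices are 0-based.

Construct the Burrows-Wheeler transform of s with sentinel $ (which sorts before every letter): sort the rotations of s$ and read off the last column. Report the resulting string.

dbae$ab

rank  rotation last
    0  $bebaad  d
    1  aad$beb  b
    2  ad$beba  a
    3  baad$be  e
    4  bebaad$  $
    5  d$bebaa  a
    6  ebaad$b  b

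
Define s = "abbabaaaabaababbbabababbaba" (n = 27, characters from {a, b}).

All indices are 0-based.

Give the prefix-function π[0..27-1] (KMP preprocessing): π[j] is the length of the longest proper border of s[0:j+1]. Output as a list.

[0, 0, 0, 1, 2, 1, 1, 1, 1, 2, 1, 1, 2, 1, 2, 3, 0, 1, 2, 1, 2, 1, 2, 3, 4, 5, 6]

π[0] = 0
j=1 s[j]='b': π[1]=0 (border '')
j=2 s[j]='b': π[2]=0 (border '')
j=3 s[j]='a': π[3]=1 (border 'a')
j=4 s[j]='b': π[4]=2 (border 'ab')
j=5 s[j]='a': k: 2→0; π[5]=1 (border 'a')
j=6 s[j]='a': k: 1→0; π[6]=1 (border 'a')
j=7 s[j]='a': k: 1→0; π[7]=1 (border 'a')
j=8 s[j]='a': k: 1→0; π[8]=1 (border 'a')
j=9 s[j]='b': π[9]=2 (border 'ab')
j=10 s[j]='a': k: 2→0; π[10]=1 (border 'a')
j=11 s[j]='a': k: 1→0; π[11]=1 (border 'a')
j=12 s[j]='b': π[12]=2 (border 'ab')
j=13 s[j]='a': k: 2→0; π[13]=1 (border 'a')
j=14 s[j]='b': π[14]=2 (border 'ab')
j=15 s[j]='b': π[15]=3 (border 'abb')
j=16 s[j]='b': k: 3→0; π[16]=0 (border '')
j=17 s[j]='a': π[17]=1 (border 'a')
j=18 s[j]='b': π[18]=2 (border 'ab')
j=19 s[j]='a': k: 2→0; π[19]=1 (border 'a')
j=20 s[j]='b': π[20]=2 (border 'ab')
j=21 s[j]='a': k: 2→0; π[21]=1 (border 'a')
j=22 s[j]='b': π[22]=2 (border 'ab')
j=23 s[j]='b': π[23]=3 (border 'abb')
j=24 s[j]='a': π[24]=4 (border 'abba')
j=25 s[j]='b': π[25]=5 (border 'abbab')
j=26 s[j]='a': π[26]=6 (border 'abbaba')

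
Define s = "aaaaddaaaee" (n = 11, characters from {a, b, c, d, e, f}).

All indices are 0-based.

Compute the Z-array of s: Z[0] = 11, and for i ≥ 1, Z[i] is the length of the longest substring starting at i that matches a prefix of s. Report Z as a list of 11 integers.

Z[0]=11
i=1: outside box; Z[1]=3 grow→box=[1,4)
i=2: min(r-i=2, Z[1]=3)=2; Z[2]=2
i=3: min(r-i=1, Z[2]=2)=1; Z[3]=1
i=4: outside box; Z[4]=0
i=5: outside box; Z[5]=0
i=6: outside box; Z[6]=3 grow→box=[6,9)
i=7: min(r-i=2, Z[1]=3)=2; Z[7]=2
i=8: min(r-i=1, Z[2]=2)=1; Z[8]=1
i=9: outside box; Z[9]=0
i=10: outside box; Z[10]=0

[11, 3, 2, 1, 0, 0, 3, 2, 1, 0, 0]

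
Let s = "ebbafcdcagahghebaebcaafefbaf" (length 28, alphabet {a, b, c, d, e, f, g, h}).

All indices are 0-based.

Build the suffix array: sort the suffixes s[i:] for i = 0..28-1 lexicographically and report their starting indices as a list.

sorted suffixes:
  #0 SA[0]=20  'aafefbaf'
  #1 SA[1]=16  'aebcaafefbaf'
  #2 SA[2]=26  'af'
  #3 SA[3]=3  'afcdcagahghebaebcaafefbaf'
  #4 SA[4]=21  'afefbaf'
  #5 SA[5]=8  'agahghebaebcaafefbaf'
  #6 SA[6]=10  'ahghebaebcaafefbaf'
  #7 SA[7]=15  'baebcaafefbaf'
  #8 SA[8]=25  'baf'
  #9 SA[9]=2  'bafcdcagahghebaebcaafefbaf'
  #10 SA[10]=1  'bbafcdcagahghebaebcaafefbaf'
  #11 SA[11]=18  'bcaafefbaf'
  #12 SA[12]=19  'caafefbaf'
  #13 SA[13]=7  'cagahghebaebcaafefbaf'
  #14 SA[14]=5  'cdcagahghebaebcaafefbaf'
  #15 SA[15]=6  'dcagahghebaebcaafefbaf'
  #16 SA[16]=14  'ebaebcaafefbaf'
  #17 SA[17]=0  'ebbafcdcagahghebaebcaafefbaf'
  #18 SA[18]=17  'ebcaafefbaf'
  #19 SA[19]=23  'efbaf'
  #20 SA[20]=27  'f'
  #21 SA[21]=24  'fbaf'
  #22 SA[22]=4  'fcdcagahghebaebcaafefbaf'
  #23 SA[23]=22  'fefbaf'
  #24 SA[24]=9  'gahghebaebcaafefbaf'
  #25 SA[25]=12  'ghebaebcaafefbaf'
  #26 SA[26]=13  'hebaebcaafefbaf'
  #27 SA[27]=11  'hghebaebcaafefbaf'

[20, 16, 26, 3, 21, 8, 10, 15, 25, 2, 1, 18, 19, 7, 5, 6, 14, 0, 17, 23, 27, 24, 4, 22, 9, 12, 13, 11]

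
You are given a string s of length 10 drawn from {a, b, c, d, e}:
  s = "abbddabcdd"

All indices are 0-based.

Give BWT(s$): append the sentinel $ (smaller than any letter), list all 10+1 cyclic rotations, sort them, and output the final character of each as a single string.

d$daabbddcb

rank  rotation     last
    0  $abbddabcdd  d
    1  abbddabcdd$  $
    2  abcdd$abbdd  d
    3  bbddabcdd$a  a
    4  bcdd$abbdda  a
    5  bddabcdd$ab  b
    6  cdd$abbddab  b
    7  d$abbddabcd  d
    8  dabcdd$abbd  d
    9  dd$abbddabc  c
   10  ddabcdd$abb  b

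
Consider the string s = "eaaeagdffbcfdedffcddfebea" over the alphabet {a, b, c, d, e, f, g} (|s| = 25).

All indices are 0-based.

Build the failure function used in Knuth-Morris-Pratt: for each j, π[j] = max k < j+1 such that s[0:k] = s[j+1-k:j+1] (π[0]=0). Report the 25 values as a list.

π[0] = 0
j=1 s[j]='a': π[1]=0 (border '')
j=2 s[j]='a': π[2]=0 (border '')
j=3 s[j]='e': π[3]=1 (border 'e')
j=4 s[j]='a': π[4]=2 (border 'ea')
j=5 s[j]='g': k: 2→0; π[5]=0 (border '')
j=6 s[j]='d': π[6]=0 (border '')
j=7 s[j]='f': π[7]=0 (border '')
j=8 s[j]='f': π[8]=0 (border '')
j=9 s[j]='b': π[9]=0 (border '')
j=10 s[j]='c': π[10]=0 (border '')
j=11 s[j]='f': π[11]=0 (border '')
j=12 s[j]='d': π[12]=0 (border '')
j=13 s[j]='e': π[13]=1 (border 'e')
j=14 s[j]='d': k: 1→0; π[14]=0 (border '')
j=15 s[j]='f': π[15]=0 (border '')
j=16 s[j]='f': π[16]=0 (border '')
j=17 s[j]='c': π[17]=0 (border '')
j=18 s[j]='d': π[18]=0 (border '')
j=19 s[j]='d': π[19]=0 (border '')
j=20 s[j]='f': π[20]=0 (border '')
j=21 s[j]='e': π[21]=1 (border 'e')
j=22 s[j]='b': k: 1→0; π[22]=0 (border '')
j=23 s[j]='e': π[23]=1 (border 'e')
j=24 s[j]='a': π[24]=2 (border 'ea')

[0, 0, 0, 1, 2, 0, 0, 0, 0, 0, 0, 0, 0, 1, 0, 0, 0, 0, 0, 0, 0, 1, 0, 1, 2]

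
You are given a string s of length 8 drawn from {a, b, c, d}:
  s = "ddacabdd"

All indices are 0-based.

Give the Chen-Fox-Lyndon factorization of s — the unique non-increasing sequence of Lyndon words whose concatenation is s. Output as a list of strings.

emit factor 1: 'd' (i=0, period=1)
emit factor 2: 'd' (i=1, period=1)
emit factor 3: 'ac' (i=2, period=2)
emit factor 4: 'abdd' (i=4, period=4)

["d", "d", "ac", "abdd"]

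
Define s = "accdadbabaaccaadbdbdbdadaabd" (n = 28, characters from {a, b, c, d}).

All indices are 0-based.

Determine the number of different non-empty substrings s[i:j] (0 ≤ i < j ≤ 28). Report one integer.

rank | idx | suffix
   0 |  24 | aabd
   1 |   9 | aaccaadbdbdbdadaabd
   2 |  13 | aadbdbdbdadaabd
   3 |   7 | abaaccaadbdbdbdadaabd
   4 |  25 | abd
   5 |  10 | accaadbdbdbdadaabd
   6 |   0 | accdadbabaaccaadbdbdbdadaabd
   7 |  22 | adaabd
   8 |   4 | adbabaaccaadbdbdbdadaabd
   9 |  14 | adbdbdbdadaabd
  10 |   8 | baaccaadbdbdbdadaabd
  11 |   6 | babaaccaadbdbdbdadaabd
  12 |  26 | bd
  13 |  20 | bdadaabd
  14 |  18 | bdbdadaabd
  15 |  16 | bdbdbdadaabd
  16 |  12 | caadbdbdbdadaabd
  17 |  11 | ccaadbdbdbdadaabd
  18 |   1 | ccdadbabaaccaadbdbdbdadaabd
  19 |   2 | cdadbabaaccaadbdbdbdadaabd
  20 |  27 | d
  21 |  23 | daabd
  22 |  21 | dadaabd
  23 |   3 | dadbabaaccaadbdbdbdadaabd
  24 |   5 | dbabaaccaadbdbdbdadaabd
  25 |  19 | dbdadaabd
  26 |  17 | dbdbdadaabd
  27 |  15 | dbdbdbdadaabd

SA = [24, 9, 13, 7, 25, 10, 0, 22, 4, 14, 8, 6, 26, 20, 18, 16, 12, 11, 1, 2, 27, 23, 21, 3, 5, 19, 17, 15]
i: (SA[i-1],SA[i]) lcp shared
  1: (24,9) 2 'aa'
  2: (9,13) 2 'aa'
  3: (13,7) 1 'a'
  4: (7,25) 2 'ab'
  5: (25,10) 1 'a'
  6: (10,0) 3 'acc'
  7: (0,22) 1 'a'
  8: (22,4) 2 'ad'
  9: (4,14) 3 'adb'
  10: (14,8) 0 ''
  11: (8,6) 2 'ba'
  12: (6,26) 1 'b'
  13: (26,20) 2 'bd'
  14: (20,18) 2 'bd'
  15: (18,16) 4 'bdbd'
  16: (16,12) 0 ''
  17: (12,11) 1 'c'
  18: (11,1) 2 'cc'
  19: (1,2) 1 'c'
  20: (2,27) 0 ''
  21: (27,23) 1 'd'
  22: (23,21) 2 'da'
  23: (21,3) 3 'dad'
  24: (3,5) 1 'd'
  25: (5,19) 2 'db'
  26: (19,17) 3 'dbd'
  27: (17,15) 5 'dbdbd'

n(n+1)/2 = 28·29/2 = 406
Σ LCP = 0 + 2 + 2 + 1 + 2 + 1 + 3 + 1 + 2 + 3 + 0 + 2 + 1 + 2 + 2 + 4 + 0 + 1 + 2 + 1 + 0 + 1 + 2 + 3 + 1 + 2 + 3 + 5 = 49
distinct = 406 − 49 = 357

357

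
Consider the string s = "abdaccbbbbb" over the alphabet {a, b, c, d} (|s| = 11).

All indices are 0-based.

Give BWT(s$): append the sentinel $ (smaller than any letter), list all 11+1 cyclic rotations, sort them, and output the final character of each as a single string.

rank  rotation      last
    0  $abdaccbbbbb  b
    1  abdaccbbbbb$  $
    2  accbbbbb$abd  d
    3  b$abdaccbbbb  b
    4  bb$abdaccbbb  b
    5  bbb$abdaccbb  b
    6  bbbb$abdaccb  b
    7  bbbbb$abdacc  c
    8  bdaccbbbbb$a  a
    9  cbbbbb$abdac  c
   10  ccbbbbb$abda  a
   11  daccbbbbb$ab  b

b$dbbbbcacab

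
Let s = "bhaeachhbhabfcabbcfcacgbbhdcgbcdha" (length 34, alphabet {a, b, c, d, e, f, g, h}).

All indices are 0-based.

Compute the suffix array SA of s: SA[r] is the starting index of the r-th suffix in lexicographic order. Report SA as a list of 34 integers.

[33, 14, 10, 20, 4, 2, 15, 23, 29, 16, 11, 8, 0, 24, 13, 19, 30, 17, 21, 27, 5, 26, 31, 3, 12, 18, 22, 28, 32, 9, 1, 7, 25, 6]

rank→(start, suffix):
  0 → (33, 'a')
  1 → (14, 'abbcfcacgbbhdcgbcdha')
  2 → (10, 'abfcabbcfcacgbbhdcgbcdha')
  3 → (20, 'acgbbhdcgbcdha')
  4 → (4, 'achhbhabfcabbcfcacgbbhdcgbcdha')
  5 → (2, 'aeachhbhabfcabbcfcacgbbhdcgbcdha')
  6 → (15, 'bbcfcacgbbhdcgbcdha')
  7 → (23, 'bbhdcgbcdha')
  8 → (29, 'bcdha')
  9 → (16, 'bcfcacgbbhdcgbcdha')
  10 → (11, 'bfcabbcfcacgbbhdcgbcdha')
  11 → (8, 'bhabfcabbcfcacgbbhdcgbcdha')
  12 → (0, 'bhaeachhbhabfcabbcfcacgbbhdcgbcdha')
  13 → (24, 'bhdcgbcdha')
  14 → (13, 'cabbcfcacgbbhdcgbcdha')
  15 → (19, 'cacgbbhdcgbcdha')
  16 → (30, 'cdha')
  17 → (17, 'cfcacgbbhdcgbcdha')
  18 → (21, 'cgbbhdcgbcdha')
  19 → (27, 'cgbcdha')
  20 → (5, 'chhbhabfcabbcfcacgbbhdcgbcdha')
  21 → (26, 'dcgbcdha')
  22 → (31, 'dha')
  23 → (3, 'eachhbhabfcabbcfcacgbbhdcgbcdha')
  24 → (12, 'fcabbcfcacgbbhdcgbcdha')
  25 → (18, 'fcacgbbhdcgbcdha')
  26 → (22, 'gbbhdcgbcdha')
  27 → (28, 'gbcdha')
  28 → (32, 'ha')
  29 → (9, 'habfcabbcfcacgbbhdcgbcdha')
  30 → (1, 'haeachhbhabfcabbcfcacgbbhdcgbcdha')
  31 → (7, 'hbhabfcabbcfcacgbbhdcgbcdha')
  32 → (25, 'hdcgbcdha')
  33 → (6, 'hhbhabfcabbcfcacgbbhdcgbcdha')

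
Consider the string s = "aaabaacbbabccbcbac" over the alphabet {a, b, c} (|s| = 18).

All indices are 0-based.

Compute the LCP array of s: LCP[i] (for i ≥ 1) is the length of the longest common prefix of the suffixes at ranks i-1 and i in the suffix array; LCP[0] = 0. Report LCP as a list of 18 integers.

rank | idx | suffix
   0 |   0 | aaabaacbbabccbcbac
   1 |   1 | aabaacbbabccbcbac
   2 |   4 | aacbbabccbcbac
   3 |   2 | abaacbbabccbcbac
   4 |   9 | abccbcbac
   5 |  16 | ac
   6 |   5 | acbbabccbcbac
   7 |   3 | baacbbabccbcbac
   8 |   8 | babccbcbac
   9 |  15 | bac
  10 |   7 | bbabccbcbac
  11 |  13 | bcbac
  12 |  10 | bccbcbac
  13 |  17 | c
  14 |  14 | cbac
  15 |   6 | cbbabccbcbac
  16 |  12 | cbcbac
  17 |  11 | ccbcbac

SA = [0, 1, 4, 2, 9, 16, 5, 3, 8, 15, 7, 13, 10, 17, 14, 6, 12, 11]
i: (SA[i-1],SA[i]) lcp shared
  1: (0,1) 2 'aa'
  2: (1,4) 2 'aa'
  3: (4,2) 1 'a'
  4: (2,9) 2 'ab'
  5: (9,16) 1 'a'
  6: (16,5) 2 'ac'
  7: (5,3) 0 ''
  8: (3,8) 2 'ba'
  9: (8,15) 2 'ba'
  10: (15,7) 1 'b'
  11: (7,13) 1 'b'
  12: (13,10) 2 'bc'
  13: (10,17) 0 ''
  14: (17,14) 1 'c'
  15: (14,6) 2 'cb'
  16: (6,12) 2 'cb'
  17: (12,11) 1 'c'

[0, 2, 2, 1, 2, 1, 2, 0, 2, 2, 1, 1, 2, 0, 1, 2, 2, 1]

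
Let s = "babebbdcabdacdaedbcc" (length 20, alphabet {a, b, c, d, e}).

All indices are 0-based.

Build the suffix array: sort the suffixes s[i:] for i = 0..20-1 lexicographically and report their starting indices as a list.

[8, 1, 11, 14, 0, 4, 17, 9, 5, 2, 19, 7, 18, 12, 10, 13, 16, 6, 3, 15]

rank | idx | suffix
   0 |   8 | abdacdaedbcc
   1 |   1 | abebbdcabdacdaedbcc
   2 |  11 | acdaedbcc
   3 |  14 | aedbcc
   4 |   0 | babebbdcabdacdaedbcc
   5 |   4 | bbdcabdacdaedbcc
   6 |  17 | bcc
   7 |   9 | bdacdaedbcc
   8 |   5 | bdcabdacdaedbcc
   9 |   2 | bebbdcabdacdaedbcc
  10 |  19 | c
  11 |   7 | cabdacdaedbcc
  12 |  18 | cc
  13 |  12 | cdaedbcc
  14 |  10 | dacdaedbcc
  15 |  13 | daedbcc
  16 |  16 | dbcc
  17 |   6 | dcabdacdaedbcc
  18 |   3 | ebbdcabdacdaedbcc
  19 |  15 | edbcc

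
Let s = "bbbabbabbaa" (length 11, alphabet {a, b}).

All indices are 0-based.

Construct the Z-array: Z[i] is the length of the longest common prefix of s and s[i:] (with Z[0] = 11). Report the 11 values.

[11, 2, 1, 0, 2, 1, 0, 2, 1, 0, 0]

Z[0]=11
i=1: outside box; Z[1]=2 scan→box=[1,3)
i=2: min(r-i=1, Z[1]=2)=1; Z[2]=1
i=3: outside box; Z[3]=0
i=4: outside box; Z[4]=2 scan→box=[4,6)
i=5: min(r-i=1, Z[1]=2)=1; Z[5]=1
i=6: outside box; Z[6]=0
i=7: outside box; Z[7]=2 scan→box=[7,9)
i=8: min(r-i=1, Z[1]=2)=1; Z[8]=1
i=9: outside box; Z[9]=0
i=10: outside box; Z[10]=0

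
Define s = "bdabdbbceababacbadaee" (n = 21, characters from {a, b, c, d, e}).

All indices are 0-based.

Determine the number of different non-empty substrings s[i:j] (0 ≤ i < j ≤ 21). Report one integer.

208

sorted suffixes:
  #0 SA[0]=9  'ababacbadaee'
  #1 SA[1]=11  'abacbadaee'
  #2 SA[2]=2  'abdbbceababacbadaee'
  #3 SA[3]=13  'acbadaee'
  #4 SA[4]=16  'adaee'
  #5 SA[5]=18  'aee'
  #6 SA[6]=10  'babacbadaee'
  #7 SA[7]=12  'bacbadaee'
  #8 SA[8]=15  'badaee'
  #9 SA[9]=5  'bbceababacbadaee'
  #10 SA[10]=6  'bceababacbadaee'
  #11 SA[11]=0  'bdabdbbceababacbadaee'
  #12 SA[12]=3  'bdbbceababacbadaee'
  #13 SA[13]=14  'cbadaee'
  #14 SA[14]=7  'ceababacbadaee'
  #15 SA[15]=1  'dabdbbceababacbadaee'
  #16 SA[16]=17  'daee'
  #17 SA[17]=4  'dbbceababacbadaee'
  #18 SA[18]=20  'e'
  #19 SA[19]=8  'eababacbadaee'
  #20 SA[20]=19  'ee'

SA = [9, 11, 2, 13, 16, 18, 10, 12, 15, 5, 6, 0, 3, 14, 7, 1, 17, 4, 20, 8, 19]
[i] adj suffixes → lcp
  [1] 9/11 → 3 ('aba')
  [2] 11/2 → 2 ('ab')
  [3] 2/13 → 1 ('a')
  [4] 13/16 → 1 ('a')
  [5] 16/18 → 1 ('a')
  [6] 18/10 → 0 ('')
  [7] 10/12 → 2 ('ba')
  [8] 12/15 → 2 ('ba')
  [9] 15/5 → 1 ('b')
  [10] 5/6 → 1 ('b')
  [11] 6/0 → 1 ('b')
  [12] 0/3 → 2 ('bd')
  [13] 3/14 → 0 ('')
  [14] 14/7 → 1 ('c')
  [15] 7/1 → 0 ('')
  [16] 1/17 → 2 ('da')
  [17] 17/4 → 1 ('d')
  [18] 4/20 → 0 ('')
  [19] 20/8 → 1 ('e')
  [20] 8/19 → 1 ('e')

n(n+1)/2 = 21·22/2 = 231
Σ LCP = 0 + 3 + 2 + 1 + 1 + 1 + 0 + 2 + 2 + 1 + 1 + 1 + 2 + 0 + 1 + 0 + 2 + 1 + 0 + 1 + 1 = 23
distinct = 231 − 23 = 208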